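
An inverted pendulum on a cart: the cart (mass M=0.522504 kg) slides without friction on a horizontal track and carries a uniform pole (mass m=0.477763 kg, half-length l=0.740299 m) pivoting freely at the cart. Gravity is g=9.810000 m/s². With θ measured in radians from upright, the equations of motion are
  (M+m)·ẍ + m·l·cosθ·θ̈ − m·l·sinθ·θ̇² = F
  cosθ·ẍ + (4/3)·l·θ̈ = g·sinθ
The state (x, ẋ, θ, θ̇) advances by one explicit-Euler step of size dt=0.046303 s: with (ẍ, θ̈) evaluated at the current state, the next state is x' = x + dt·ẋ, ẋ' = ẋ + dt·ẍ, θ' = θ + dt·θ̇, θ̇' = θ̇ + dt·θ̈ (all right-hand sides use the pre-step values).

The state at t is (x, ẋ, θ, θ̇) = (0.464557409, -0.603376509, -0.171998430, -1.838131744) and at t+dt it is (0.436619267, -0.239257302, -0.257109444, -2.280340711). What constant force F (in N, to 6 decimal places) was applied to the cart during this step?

F = 4.742473 N

ẍ = (ẋ'−ẋ)/dt = (-0.239257302−-0.603376509)/0.046303 = 7.863836
θ̈ = (θ̇'−θ̇)/dt = (-2.280340711−-1.838131744)/0.046303 = -9.550331
sinθ=-0.171152, cosθ=0.985245
F = (M+m)·ẍ + m·l·cosθ·θ̈ − m·l·sinθ·θ̇² = 7.865936 + -3.327991 − -0.204529 = 4.742473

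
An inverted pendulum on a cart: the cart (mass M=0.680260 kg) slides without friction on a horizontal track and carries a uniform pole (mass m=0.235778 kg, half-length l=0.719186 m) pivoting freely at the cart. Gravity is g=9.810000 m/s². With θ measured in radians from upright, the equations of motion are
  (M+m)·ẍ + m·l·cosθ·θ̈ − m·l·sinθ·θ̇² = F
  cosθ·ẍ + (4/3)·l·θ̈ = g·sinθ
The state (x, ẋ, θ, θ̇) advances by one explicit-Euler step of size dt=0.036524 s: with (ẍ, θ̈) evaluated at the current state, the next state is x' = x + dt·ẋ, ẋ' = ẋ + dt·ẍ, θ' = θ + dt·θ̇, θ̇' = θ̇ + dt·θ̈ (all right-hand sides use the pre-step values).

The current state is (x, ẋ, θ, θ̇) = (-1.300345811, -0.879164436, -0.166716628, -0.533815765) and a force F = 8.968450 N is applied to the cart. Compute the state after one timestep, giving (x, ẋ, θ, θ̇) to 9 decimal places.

(-1.332456413, -0.425393457, -0.186213715, -1.062473576)

sinθ=-0.165945402, cosθ=0.986134942
temp = (F + m·l·θ̇²·sinθ)/(M+m) = (8.968450 + -0.008018489)/0.916038 = 9.781724679
θ̈ = (g·sinθ − cosθ·temp)/(l·(4/3 − m·cos²θ/(M+m))) = -14.474258314
ẍ = temp − m·l·θ̈·cosθ/(M+m) = 12.423912465
Euler: x'=-1.300345811+0.036524·-0.879164436=-1.332456413, ẋ'=-0.879164436+0.036524·12.423912465=-0.425393457
       θ'=-0.166716628+0.036524·-0.533815765=-0.186213715, θ̇'=-0.533815765+0.036524·-14.474258314=-1.062473576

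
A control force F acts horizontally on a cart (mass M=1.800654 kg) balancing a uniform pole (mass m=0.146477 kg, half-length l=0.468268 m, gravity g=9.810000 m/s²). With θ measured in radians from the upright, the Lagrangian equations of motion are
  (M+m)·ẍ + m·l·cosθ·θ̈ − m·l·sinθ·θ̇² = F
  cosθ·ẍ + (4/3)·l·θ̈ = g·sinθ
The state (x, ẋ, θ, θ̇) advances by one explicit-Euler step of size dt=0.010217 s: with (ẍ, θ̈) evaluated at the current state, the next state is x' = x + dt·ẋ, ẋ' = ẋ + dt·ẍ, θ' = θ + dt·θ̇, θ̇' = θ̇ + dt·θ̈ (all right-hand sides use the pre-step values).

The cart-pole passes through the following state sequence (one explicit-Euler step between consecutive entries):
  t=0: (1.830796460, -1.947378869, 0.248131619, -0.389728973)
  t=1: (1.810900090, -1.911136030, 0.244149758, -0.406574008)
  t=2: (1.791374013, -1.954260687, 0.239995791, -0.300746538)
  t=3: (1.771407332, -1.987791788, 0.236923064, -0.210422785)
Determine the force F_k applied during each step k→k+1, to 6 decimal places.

step 0→1:
  ẍ = (ẋ'−ẋ)/dt = (-1.911136030−-1.947378869)/0.010217 = 3.547307
  θ̈ = (θ̇'−θ̇)/dt = (-0.406574008−-0.389728973)/0.010217 = -1.648726
  sinθ=0.245593, cosθ=0.969373
  F = (M+m)·ẍ + m·l·cosθ·θ̈ − m·l·sinθ·θ̇² = 6.907072 + -0.109623 − 0.002559 = 6.794890
step 1→2:
  ẍ = (ẋ'−ẋ)/dt = (-1.954260687−-1.911136030)/0.010217 = -4.220873
  θ̈ = (θ̇'−θ̇)/dt = (-0.300746538−-0.406574008)/0.010217 = 10.357979
  sinθ=0.241731, cosθ=0.970343
  F = (M+m)·ẍ + m·l·cosθ·θ̈ − m·l·sinθ·θ̇² = -8.218592 + 0.689389 − 0.002741 = -7.531944
step 2→3:
  ẍ = (ẋ'−ẋ)/dt = (-1.987791788−-1.954260687)/0.010217 = -3.281893
  θ̈ = (θ̇'−θ̇)/dt = (-0.210422785−-0.300746538)/0.010217 = 8.840536
  sinθ=0.237699, cosθ=0.971339
  F = (M+m)·ẍ + m·l·cosθ·θ̈ − m·l·sinθ·θ̇² = -6.390276 + 0.588997 − 0.001475 = -5.802753

F_0 = 6.794890 N
F_1 = -7.531944 N
F_2 = -5.802753 N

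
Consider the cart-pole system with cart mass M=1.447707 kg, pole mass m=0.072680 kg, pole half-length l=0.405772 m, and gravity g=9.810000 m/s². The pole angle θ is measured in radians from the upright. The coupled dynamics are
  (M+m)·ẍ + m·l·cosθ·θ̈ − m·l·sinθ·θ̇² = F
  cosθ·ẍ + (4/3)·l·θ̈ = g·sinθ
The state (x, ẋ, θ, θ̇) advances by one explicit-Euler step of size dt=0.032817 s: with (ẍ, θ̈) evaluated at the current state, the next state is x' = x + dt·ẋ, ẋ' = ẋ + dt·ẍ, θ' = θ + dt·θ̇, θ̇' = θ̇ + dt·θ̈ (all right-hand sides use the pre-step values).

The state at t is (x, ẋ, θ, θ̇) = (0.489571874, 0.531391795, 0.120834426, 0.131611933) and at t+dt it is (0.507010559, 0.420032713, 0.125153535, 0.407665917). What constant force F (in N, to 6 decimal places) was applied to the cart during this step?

ẍ = (ẋ'−ẋ)/dt = (0.420032713−0.531391795)/0.032817 = -3.393335
θ̈ = (θ̇'−θ̇)/dt = (0.407665917−0.131611933)/0.032817 = 8.411920
sinθ=0.120541, cosθ=0.992708
F = (M+m)·ẍ + m·l·cosθ·θ̈ − m·l·sinθ·θ̇² = -5.159183 + 0.246271 − 0.000062 = -4.912973

F = -4.912973 N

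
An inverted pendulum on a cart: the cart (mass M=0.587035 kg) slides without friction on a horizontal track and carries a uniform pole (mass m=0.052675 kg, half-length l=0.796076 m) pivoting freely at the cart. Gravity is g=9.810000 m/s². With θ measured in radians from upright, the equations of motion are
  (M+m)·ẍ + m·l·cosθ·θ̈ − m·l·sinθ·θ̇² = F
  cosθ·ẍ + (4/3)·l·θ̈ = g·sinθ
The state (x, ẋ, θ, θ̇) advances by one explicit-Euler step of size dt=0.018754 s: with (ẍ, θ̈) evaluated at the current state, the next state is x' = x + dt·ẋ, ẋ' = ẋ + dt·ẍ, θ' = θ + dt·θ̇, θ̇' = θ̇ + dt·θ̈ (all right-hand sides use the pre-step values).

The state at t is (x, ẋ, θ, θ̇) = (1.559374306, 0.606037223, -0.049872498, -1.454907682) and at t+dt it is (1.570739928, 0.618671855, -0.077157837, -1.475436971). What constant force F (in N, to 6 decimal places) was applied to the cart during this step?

ẍ = (ẋ'−ẋ)/dt = (0.618671855−0.606037223)/0.018754 = 0.673703
θ̈ = (θ̇'−θ̇)/dt = (-1.475436971−-1.454907682)/0.018754 = -1.094662
sinθ=-0.049852, cosθ=0.998757
F = (M+m)·ẍ + m·l·cosθ·θ̈ − m·l·sinθ·θ̇² = 0.430975 + -0.045846 − -0.004425 = 0.389554

F = 0.389554 N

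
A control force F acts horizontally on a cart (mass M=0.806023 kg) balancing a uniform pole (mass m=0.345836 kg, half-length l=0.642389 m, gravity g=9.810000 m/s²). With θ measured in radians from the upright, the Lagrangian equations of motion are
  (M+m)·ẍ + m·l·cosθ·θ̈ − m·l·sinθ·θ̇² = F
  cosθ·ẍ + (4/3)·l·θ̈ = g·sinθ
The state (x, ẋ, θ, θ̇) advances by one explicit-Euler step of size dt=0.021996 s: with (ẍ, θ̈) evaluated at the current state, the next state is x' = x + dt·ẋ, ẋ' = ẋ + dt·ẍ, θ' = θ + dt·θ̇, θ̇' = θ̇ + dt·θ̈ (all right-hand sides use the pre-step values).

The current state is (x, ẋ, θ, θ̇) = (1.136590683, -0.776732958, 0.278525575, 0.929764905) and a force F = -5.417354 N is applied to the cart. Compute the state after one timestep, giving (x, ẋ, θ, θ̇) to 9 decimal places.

(1.119505665, -0.922325801, 0.298976684, 1.162460791)

sinθ=0.274938345, cosθ=0.961461859
temp = (F + m·l·θ̇²·sinθ)/(M+m) = (-5.417354 + 0.052801943)/1.151859 = -4.657299250
θ̈ = (g·sinθ − cosθ·temp)/(l·(4/3 − m·cos²θ/(M+m))) = 10.579009189
ẍ = temp − m·l·θ̈·cosθ/(M+m) = -6.619059950
Euler: x'=1.136590683+0.021996·-0.776732958=1.119505665, ẋ'=-0.776732958+0.021996·-6.619059950=-0.922325801
       θ'=0.278525575+0.021996·0.929764905=0.298976684, θ̇'=0.929764905+0.021996·10.579009189=1.162460791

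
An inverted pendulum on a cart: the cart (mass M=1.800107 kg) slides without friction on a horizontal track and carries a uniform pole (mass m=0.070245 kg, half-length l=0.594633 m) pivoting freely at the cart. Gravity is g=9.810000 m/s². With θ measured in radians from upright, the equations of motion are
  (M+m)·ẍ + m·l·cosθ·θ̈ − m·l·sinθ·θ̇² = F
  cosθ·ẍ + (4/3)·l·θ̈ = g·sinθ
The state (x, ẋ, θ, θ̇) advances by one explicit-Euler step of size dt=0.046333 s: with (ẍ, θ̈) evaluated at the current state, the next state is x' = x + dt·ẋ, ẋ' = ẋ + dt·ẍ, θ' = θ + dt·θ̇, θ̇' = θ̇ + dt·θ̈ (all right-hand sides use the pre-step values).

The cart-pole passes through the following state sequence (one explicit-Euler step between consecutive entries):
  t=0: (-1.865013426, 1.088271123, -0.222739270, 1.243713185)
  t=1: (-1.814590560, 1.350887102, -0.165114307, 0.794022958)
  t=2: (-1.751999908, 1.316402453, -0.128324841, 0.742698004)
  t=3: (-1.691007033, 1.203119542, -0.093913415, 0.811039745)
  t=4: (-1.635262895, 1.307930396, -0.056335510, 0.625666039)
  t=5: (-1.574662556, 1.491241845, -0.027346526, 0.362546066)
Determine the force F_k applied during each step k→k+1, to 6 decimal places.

F_0 = 10.220061 N
F_1 = -1.433375 N
F_2 = -4.508906 N
F_3 = 4.067158 N
F_4 = 7.163933 N

step 0→1:
  ẍ = (ẋ'−ẋ)/dt = (1.350887102−1.088271123)/0.046333 = 5.668012
  θ̈ = (θ̇'−θ̇)/dt = (0.794022958−1.243713185)/0.046333 = -9.705614
  sinθ=-0.220902, cosθ=0.975296
  F = (M+m)·ẍ + m·l·cosθ·θ̈ − m·l·sinθ·θ̇² = 10.601177 + -0.395388 − -0.014273 = 10.220061
step 1→2:
  ẍ = (ẋ'−ẋ)/dt = (1.316402453−1.350887102)/0.046333 = -0.744278
  θ̈ = (θ̇'−θ̇)/dt = (0.742698004−0.794022958)/0.046333 = -1.107741
  sinθ=-0.164365, cosθ=0.986400
  F = (M+m)·ẍ + m·l·cosθ·θ̈ − m·l·sinθ·θ̇² = -1.392062 + -0.045641 − -0.004329 = -1.433375
step 2→3:
  ẍ = (ẋ'−ẋ)/dt = (1.203119542−1.316402453)/0.046333 = -2.444972
  θ̈ = (θ̇'−θ̇)/dt = (0.811039745−0.742698004)/0.046333 = 1.475012
  sinθ=-0.127973, cosθ=0.991778
  F = (M+m)·ẍ + m·l·cosθ·θ̈ − m·l·sinθ·θ̇² = -4.572959 + 0.061105 − -0.002949 = -4.508906
step 3→4:
  ẍ = (ẋ'−ẋ)/dt = (1.307930396−1.203119542)/0.046333 = 2.262121
  θ̈ = (θ̇'−θ̇)/dt = (0.625666039−0.811039745)/0.046333 = -4.000900
  sinθ=-0.093775, cosθ=0.995593
  F = (M+m)·ẍ + m·l·cosθ·θ̈ − m·l·sinθ·θ̇² = 4.230963 + -0.166381 − -0.002577 = 4.067158
step 4→5:
  ẍ = (ẋ'−ẋ)/dt = (1.491241845−1.307930396)/0.046333 = 3.956391
  θ̈ = (θ̇'−θ̇)/dt = (0.362546066−0.625666039)/0.046333 = -5.678889
  sinθ=-0.056306, cosθ=0.998414
  F = (M+m)·ẍ + m·l·cosθ·θ̈ − m·l·sinθ·θ̇² = 7.399843 + -0.236831 − -0.000921 = 7.163933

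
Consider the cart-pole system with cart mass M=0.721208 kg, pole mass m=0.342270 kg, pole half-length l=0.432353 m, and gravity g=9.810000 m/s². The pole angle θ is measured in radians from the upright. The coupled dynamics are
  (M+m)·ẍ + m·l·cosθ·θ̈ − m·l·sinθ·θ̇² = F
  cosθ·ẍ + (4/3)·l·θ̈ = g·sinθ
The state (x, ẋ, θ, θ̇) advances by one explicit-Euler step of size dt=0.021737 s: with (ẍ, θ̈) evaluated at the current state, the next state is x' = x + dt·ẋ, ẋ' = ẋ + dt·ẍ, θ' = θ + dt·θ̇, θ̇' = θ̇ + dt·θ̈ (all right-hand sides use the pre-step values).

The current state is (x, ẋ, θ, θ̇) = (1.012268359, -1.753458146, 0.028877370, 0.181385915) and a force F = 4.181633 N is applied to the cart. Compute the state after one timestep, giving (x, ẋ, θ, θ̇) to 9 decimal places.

(0.974153439, -1.642775956, 0.032820156, 0.000146701)

sinθ=0.028873357, cosθ=0.999583078
temp = (F + m·l·θ̇²·sinθ)/(M+m) = (4.181633 + 0.000140576)/1.063478 = 3.932167451
θ̈ = (g·sinθ − cosθ·temp)/(l·(4/3 − m·cos²θ/(M+m))) = -8.337820942
ẍ = temp − m·l·θ̈·cosθ/(M+m) = 5.091879744
Euler: x'=1.012268359+0.021737·-1.753458146=0.974153439, ẋ'=-1.753458146+0.021737·5.091879744=-1.642775956
       θ'=0.028877370+0.021737·0.181385915=0.032820156, θ̇'=0.181385915+0.021737·-8.337820942=0.000146701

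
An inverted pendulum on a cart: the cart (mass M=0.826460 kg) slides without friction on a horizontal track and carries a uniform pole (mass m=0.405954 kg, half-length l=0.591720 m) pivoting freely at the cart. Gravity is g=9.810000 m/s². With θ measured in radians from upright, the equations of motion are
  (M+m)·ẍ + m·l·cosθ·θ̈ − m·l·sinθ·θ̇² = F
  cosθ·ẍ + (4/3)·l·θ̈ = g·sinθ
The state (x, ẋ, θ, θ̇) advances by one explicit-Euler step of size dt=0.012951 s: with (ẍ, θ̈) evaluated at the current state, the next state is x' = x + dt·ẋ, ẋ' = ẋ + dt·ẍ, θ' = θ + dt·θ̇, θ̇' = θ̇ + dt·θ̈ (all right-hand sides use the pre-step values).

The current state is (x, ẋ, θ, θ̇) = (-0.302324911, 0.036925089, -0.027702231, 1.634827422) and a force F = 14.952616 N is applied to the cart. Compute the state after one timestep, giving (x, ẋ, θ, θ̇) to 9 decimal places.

(-0.301846694, 0.246465934, -0.006529581, 1.364877681)

sinθ=-0.027698688, cosθ=0.999616318
temp = (F + m·l·θ̇²·sinθ)/(M+m) = (14.952616 + -0.017782634)/1.232414 = 12.118357440
θ̈ = (g·sinθ − cosθ·temp)/(l·(4/3 − m·cos²θ/(M+m))) = -20.843930263
ẍ = temp − m·l·θ̈·cosθ/(M+m) = 16.179510883
Euler: x'=-0.302324911+0.012951·0.036925089=-0.301846694, ẋ'=0.036925089+0.012951·16.179510883=0.246465934
       θ'=-0.027702231+0.012951·1.634827422=-0.006529581, θ̇'=1.634827422+0.012951·-20.843930263=1.364877681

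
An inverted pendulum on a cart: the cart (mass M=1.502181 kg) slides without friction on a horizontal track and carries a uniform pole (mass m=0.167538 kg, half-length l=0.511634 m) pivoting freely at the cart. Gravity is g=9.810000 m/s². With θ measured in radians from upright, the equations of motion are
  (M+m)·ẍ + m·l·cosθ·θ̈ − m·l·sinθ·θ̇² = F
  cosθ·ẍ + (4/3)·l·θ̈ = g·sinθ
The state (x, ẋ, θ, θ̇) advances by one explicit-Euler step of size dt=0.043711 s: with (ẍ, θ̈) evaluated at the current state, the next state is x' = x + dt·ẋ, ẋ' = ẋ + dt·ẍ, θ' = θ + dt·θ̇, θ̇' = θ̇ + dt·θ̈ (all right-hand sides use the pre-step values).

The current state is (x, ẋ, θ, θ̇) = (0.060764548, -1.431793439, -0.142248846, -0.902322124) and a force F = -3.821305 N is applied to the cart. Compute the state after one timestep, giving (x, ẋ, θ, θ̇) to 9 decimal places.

(-0.001820575, -1.535184729, -0.181690248, -0.841406260)

sinθ=-0.141769603, cosθ=0.989899682
temp = (F + m·l·θ̇²·sinθ)/(M+m) = (-3.821305 + -0.009894163)/1.669719 = -2.294517319
θ̈ = (g·sinθ − cosθ·temp)/(l·(4/3 − m·cos²θ/(M+m))) = 1.393604911
ẍ = temp − m·l·θ̈·cosθ/(M+m) = -2.365338014
Euler: x'=0.060764548+0.043711·-1.431793439=-0.001820575, ẋ'=-1.431793439+0.043711·-2.365338014=-1.535184729
       θ'=-0.142248846+0.043711·-0.902322124=-0.181690248, θ̇'=-0.902322124+0.043711·1.393604911=-0.841406260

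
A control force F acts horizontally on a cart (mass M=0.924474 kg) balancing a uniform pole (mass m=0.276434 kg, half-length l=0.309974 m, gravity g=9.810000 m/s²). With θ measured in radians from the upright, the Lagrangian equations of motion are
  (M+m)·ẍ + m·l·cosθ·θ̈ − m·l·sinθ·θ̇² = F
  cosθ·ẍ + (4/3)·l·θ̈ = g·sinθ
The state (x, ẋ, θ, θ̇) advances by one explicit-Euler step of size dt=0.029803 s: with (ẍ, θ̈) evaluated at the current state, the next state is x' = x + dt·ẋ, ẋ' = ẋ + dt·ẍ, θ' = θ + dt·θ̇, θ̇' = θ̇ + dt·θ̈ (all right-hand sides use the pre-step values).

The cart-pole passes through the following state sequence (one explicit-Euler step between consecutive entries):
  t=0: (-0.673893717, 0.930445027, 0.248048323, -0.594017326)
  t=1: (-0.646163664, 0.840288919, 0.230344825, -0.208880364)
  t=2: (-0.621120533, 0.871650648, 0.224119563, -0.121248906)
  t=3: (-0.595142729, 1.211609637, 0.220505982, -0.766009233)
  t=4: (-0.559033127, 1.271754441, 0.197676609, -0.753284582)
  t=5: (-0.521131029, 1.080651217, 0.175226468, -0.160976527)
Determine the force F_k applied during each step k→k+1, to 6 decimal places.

step 0→1:
  ẍ = (ẋ'−ẋ)/dt = (0.840288919−0.930445027)/0.029803 = -3.025068
  θ̈ = (θ̇'−θ̇)/dt = (-0.208880364−-0.594017326)/0.029803 = 12.922758
  sinθ=0.245512, cosθ=0.969393
  F = (M+m)·ẍ + m·l·cosθ·θ̈ − m·l·sinθ·θ̇² = -3.632829 + 1.073426 − 0.007423 = -2.566826
step 1→2:
  ẍ = (ẋ'−ẋ)/dt = (0.871650648−0.840288919)/0.029803 = 1.052301
  θ̈ = (θ̇'−θ̇)/dt = (-0.121248906−-0.208880364)/0.029803 = 2.940357
  sinθ=0.228313, cosθ=0.973588
  F = (M+m)·ẍ + m·l·cosθ·θ̈ − m·l·sinθ·θ̇² = 1.263717 + 0.245297 − 0.000854 = 1.508160
step 2→3:
  ẍ = (ẋ'−ẋ)/dt = (1.211609637−0.871650648)/0.029803 = 11.406871
  θ̈ = (θ̇'−θ̇)/dt = (-0.766009233−-0.121248906)/0.029803 = -21.634075
  sinθ=0.222248, cosθ=0.974990
  F = (M+m)·ẍ + m·l·cosθ·θ̈ − m·l·sinθ·θ̇² = 13.698603 + -1.807404 − 0.000280 = 11.890919
step 3→4:
  ẍ = (ẋ'−ẋ)/dt = (1.271754441−1.211609637)/0.029803 = 2.018079
  θ̈ = (θ̇'−θ̇)/dt = (-0.753284582−-0.766009233)/0.029803 = 0.426959
  sinθ=0.218723, cosθ=0.975787
  F = (M+m)·ẍ + m·l·cosθ·θ̈ − m·l·sinθ·θ̇² = 2.423527 + 0.035699 − 0.010997 = 2.448229
step 4→5:
  ẍ = (ẋ'−ẋ)/dt = (1.080651217−1.271754441)/0.029803 = -6.412214
  θ̈ = (θ̇'−θ̇)/dt = (-0.160976527−-0.753284582)/0.029803 = 19.874108
  sinθ=0.196392, cosθ=0.980526
  F = (M+m)·ẍ + m·l·cosθ·θ̈ − m·l·sinθ·θ̇² = -7.700479 + 1.669795 − 0.009549 = -6.040233

F_0 = -2.566826 N
F_1 = 1.508160 N
F_2 = 11.890919 N
F_3 = 2.448229 N
F_4 = -6.040233 N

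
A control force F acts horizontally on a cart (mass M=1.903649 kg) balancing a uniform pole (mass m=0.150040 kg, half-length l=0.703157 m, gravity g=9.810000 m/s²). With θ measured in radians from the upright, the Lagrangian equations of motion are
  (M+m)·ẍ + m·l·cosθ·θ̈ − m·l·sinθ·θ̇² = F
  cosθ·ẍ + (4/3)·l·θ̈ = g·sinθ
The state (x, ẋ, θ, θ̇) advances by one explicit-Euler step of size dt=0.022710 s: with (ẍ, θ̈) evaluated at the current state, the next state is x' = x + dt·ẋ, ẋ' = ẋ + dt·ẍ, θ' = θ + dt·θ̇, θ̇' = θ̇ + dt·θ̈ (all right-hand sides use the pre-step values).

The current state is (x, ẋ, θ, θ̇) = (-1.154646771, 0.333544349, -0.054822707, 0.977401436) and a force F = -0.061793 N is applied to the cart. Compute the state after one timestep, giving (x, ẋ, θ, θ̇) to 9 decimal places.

sinθ=-0.054795249, cosθ=0.998497612
temp = (F + m·l·θ̇²·sinθ)/(M+m) = (-0.061793 + -0.005522659)/2.053689 = -0.032777922
θ̈ = (g·sinθ − cosθ·temp)/(l·(4/3 − m·cos²θ/(M+m))) = -0.569557045
ẍ = temp − m·l·θ̈·cosθ/(M+m) = -0.003562717
Euler: x'=-1.154646771+0.022710·0.333544349=-1.147071979, ẋ'=0.333544349+0.022710·-0.003562717=0.333463440
       θ'=-0.054822707+0.022710·0.977401436=-0.032625920, θ̇'=0.977401436+0.022710·-0.569557045=0.964466796

(-1.147071979, 0.333463440, -0.032625920, 0.964466796)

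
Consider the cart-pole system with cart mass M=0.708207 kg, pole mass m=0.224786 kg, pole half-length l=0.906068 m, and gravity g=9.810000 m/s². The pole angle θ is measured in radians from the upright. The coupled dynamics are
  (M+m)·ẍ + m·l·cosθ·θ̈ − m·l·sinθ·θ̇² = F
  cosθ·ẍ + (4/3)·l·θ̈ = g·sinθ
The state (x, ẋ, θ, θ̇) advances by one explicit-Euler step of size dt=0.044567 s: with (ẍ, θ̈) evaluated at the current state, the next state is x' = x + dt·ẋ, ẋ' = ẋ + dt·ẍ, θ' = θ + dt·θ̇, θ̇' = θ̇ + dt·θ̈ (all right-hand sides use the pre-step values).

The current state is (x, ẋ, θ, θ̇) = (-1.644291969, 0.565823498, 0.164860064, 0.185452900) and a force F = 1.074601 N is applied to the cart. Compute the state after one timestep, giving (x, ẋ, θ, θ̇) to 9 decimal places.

sinθ=0.164114294, cosθ=0.986441331
temp = (F + m·l·θ̇²·sinθ)/(M+m) = (1.074601 + 0.001149592)/0.932993 = 1.153010357
θ̈ = (g·sinθ − cosθ·temp)/(l·(4/3 − m·cos²θ/(M+m))) = 0.474638740
ẍ = temp − m·l·θ̈·cosθ/(M+m) = 1.050802070
Euler: x'=-1.644291969+0.044567·0.565823498=-1.619074913, ẋ'=0.565823498+0.044567·1.050802070=0.612654594
       θ'=0.164860064+0.044567·0.185452900=0.173125143, θ̇'=0.185452900+0.044567·0.474638740=0.206606125

(-1.619074913, 0.612654594, 0.173125143, 0.206606125)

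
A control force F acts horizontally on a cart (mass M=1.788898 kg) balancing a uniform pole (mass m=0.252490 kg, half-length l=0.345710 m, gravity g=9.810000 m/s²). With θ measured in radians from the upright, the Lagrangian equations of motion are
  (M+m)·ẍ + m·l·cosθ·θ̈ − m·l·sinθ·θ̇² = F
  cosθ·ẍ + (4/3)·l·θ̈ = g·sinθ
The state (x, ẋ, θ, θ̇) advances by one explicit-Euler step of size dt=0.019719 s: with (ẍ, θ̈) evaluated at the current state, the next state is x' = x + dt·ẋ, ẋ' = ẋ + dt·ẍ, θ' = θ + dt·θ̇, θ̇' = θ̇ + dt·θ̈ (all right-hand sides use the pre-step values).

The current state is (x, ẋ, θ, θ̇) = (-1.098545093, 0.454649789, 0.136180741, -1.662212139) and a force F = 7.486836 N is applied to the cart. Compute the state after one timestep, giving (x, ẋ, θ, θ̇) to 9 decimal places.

sinθ=0.135760215, cosθ=0.990741724
temp = (F + m·l·θ̇²·sinθ)/(M+m) = (7.486836 + 0.032741724)/2.041388 = 3.683561245
θ̈ = (g·sinθ − cosθ·temp)/(l·(4/3 − m·cos²θ/(M+m))) = -5.531708522
ẍ = temp − m·l·θ̈·cosθ/(M+m) = 3.917903341
Euler: x'=-1.098545093+0.019719·0.454649789=-1.089579854, ẋ'=0.454649789+0.019719·3.917903341=0.531906925
       θ'=0.136180741+0.019719·-1.662212139=0.103403580, θ̇'=-1.662212139+0.019719·-5.531708522=-1.771291899

(-1.089579854, 0.531906925, 0.103403580, -1.771291899)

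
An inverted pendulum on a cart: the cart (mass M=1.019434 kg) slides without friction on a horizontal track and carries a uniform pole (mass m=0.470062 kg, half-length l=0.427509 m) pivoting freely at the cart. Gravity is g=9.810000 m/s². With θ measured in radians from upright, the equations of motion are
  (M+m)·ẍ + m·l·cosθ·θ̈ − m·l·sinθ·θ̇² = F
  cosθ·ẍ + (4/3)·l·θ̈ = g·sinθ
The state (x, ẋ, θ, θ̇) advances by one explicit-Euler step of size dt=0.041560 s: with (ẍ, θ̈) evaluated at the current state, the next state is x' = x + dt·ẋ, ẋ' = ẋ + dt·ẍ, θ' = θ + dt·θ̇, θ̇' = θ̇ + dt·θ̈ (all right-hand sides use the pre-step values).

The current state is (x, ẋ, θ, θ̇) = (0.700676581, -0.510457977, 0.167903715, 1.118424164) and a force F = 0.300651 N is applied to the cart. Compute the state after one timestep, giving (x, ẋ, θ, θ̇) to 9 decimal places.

(0.679461947, -0.518691025, 0.214385423, 1.252195082)

sinθ=0.167115912, cosθ=0.985937256
temp = (F + m·l·θ̇²·sinθ)/(M+m) = (0.300651 + 0.042007931)/1.489496 = 0.230050253
θ̈ = (g·sinθ − cosθ·temp)/(l·(4/3 − m·cos²θ/(M+m))) = 3.218742003
ẍ = temp − m·l·θ̈·cosθ/(M+m) = -0.198100301
Euler: x'=0.700676581+0.041560·-0.510457977=0.679461947, ẋ'=-0.510457977+0.041560·-0.198100301=-0.518691025
       θ'=0.167903715+0.041560·1.118424164=0.214385423, θ̇'=1.118424164+0.041560·3.218742003=1.252195082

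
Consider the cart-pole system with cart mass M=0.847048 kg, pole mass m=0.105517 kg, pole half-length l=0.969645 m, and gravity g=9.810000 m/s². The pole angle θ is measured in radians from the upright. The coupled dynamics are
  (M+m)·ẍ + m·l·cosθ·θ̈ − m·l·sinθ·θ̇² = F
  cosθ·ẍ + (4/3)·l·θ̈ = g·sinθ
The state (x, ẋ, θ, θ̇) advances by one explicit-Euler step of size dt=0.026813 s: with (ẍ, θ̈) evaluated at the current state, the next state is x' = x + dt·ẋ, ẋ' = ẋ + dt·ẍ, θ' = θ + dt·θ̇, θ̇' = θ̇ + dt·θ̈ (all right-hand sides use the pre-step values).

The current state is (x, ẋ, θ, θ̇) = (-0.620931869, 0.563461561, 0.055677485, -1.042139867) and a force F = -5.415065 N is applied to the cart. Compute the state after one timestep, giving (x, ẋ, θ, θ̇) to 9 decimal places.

(-0.605823774, 0.396139186, 0.027734589, -0.901598211)

sinθ=0.055648723, cosθ=0.998450409
temp = (F + m·l·θ̇²·sinθ)/(M+m) = (-5.415065 + 0.006183615)/0.952565 = -5.678228137
θ̈ = (g·sinθ − cosθ·temp)/(l·(4/3 − m·cos²θ/(M+m))) = 5.241549081
ẍ = temp − m·l·θ̈·cosθ/(M+m) = -6.240345155
Euler: x'=-0.620931869+0.026813·0.563461561=-0.605823774, ẋ'=0.563461561+0.026813·-6.240345155=0.396139186
       θ'=0.055677485+0.026813·-1.042139867=0.027734589, θ̇'=-1.042139867+0.026813·5.241549081=-0.901598211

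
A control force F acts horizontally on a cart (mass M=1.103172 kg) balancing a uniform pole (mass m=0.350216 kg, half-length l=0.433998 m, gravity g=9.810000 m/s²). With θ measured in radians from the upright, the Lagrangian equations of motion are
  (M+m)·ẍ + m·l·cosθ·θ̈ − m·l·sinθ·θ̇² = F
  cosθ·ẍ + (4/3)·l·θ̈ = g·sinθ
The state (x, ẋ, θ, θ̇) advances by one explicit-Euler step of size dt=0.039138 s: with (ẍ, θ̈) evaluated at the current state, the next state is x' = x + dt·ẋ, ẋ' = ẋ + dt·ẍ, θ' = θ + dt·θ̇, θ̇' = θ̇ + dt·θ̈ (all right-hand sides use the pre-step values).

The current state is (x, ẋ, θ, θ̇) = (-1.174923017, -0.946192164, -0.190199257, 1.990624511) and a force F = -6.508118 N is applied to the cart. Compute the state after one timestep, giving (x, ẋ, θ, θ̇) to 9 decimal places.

(-1.211955086, -1.146547564, -0.112290195, 2.205180772)

sinθ=-0.189054562, cosθ=0.981966584
temp = (F + m·l·θ̇²·sinθ)/(M+m) = (-6.508118 + -0.113864821)/1.453388 = -4.556238817
θ̈ = (g·sinθ − cosθ·temp)/(l·(4/3 − m·cos²θ/(M+m))) = 5.482044594
ẍ = temp − m·l·θ̈·cosθ/(M+m) = -5.119203842
Euler: x'=-1.174923017+0.039138·-0.946192164=-1.211955086, ẋ'=-0.946192164+0.039138·-5.119203842=-1.146547564
       θ'=-0.190199257+0.039138·1.990624511=-0.112290195, θ̇'=1.990624511+0.039138·5.482044594=2.205180772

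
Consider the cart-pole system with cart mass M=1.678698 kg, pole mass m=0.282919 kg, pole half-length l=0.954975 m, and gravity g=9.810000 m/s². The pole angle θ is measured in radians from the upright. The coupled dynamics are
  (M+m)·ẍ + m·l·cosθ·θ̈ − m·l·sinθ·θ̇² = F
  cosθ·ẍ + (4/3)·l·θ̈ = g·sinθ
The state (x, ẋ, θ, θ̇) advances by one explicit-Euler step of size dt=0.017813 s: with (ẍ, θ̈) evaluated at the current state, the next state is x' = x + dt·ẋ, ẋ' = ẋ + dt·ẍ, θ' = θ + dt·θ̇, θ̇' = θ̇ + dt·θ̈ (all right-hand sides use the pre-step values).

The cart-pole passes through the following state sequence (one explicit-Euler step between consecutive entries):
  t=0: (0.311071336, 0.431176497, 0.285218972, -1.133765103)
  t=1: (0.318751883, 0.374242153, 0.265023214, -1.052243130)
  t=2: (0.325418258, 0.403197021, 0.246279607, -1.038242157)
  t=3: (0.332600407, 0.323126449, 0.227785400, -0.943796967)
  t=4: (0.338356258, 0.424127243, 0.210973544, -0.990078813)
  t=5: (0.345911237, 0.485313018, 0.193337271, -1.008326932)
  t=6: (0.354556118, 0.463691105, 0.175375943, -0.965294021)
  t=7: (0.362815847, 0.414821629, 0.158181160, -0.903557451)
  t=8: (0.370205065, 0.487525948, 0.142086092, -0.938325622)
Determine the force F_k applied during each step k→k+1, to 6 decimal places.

step 0→1:
  ẍ = (ẋ'−ẋ)/dt = (0.374242153−0.431176497)/0.017813 = -3.196224
  θ̈ = (θ̇'−θ̇)/dt = (-1.052243130−-1.133765103)/0.017813 = 4.576544
  sinθ=0.281368, cosθ=0.959600
  F = (M+m)·ẍ + m·l·cosθ·θ̈ − m·l·sinθ·θ̇² = -6.269768 + 1.186539 − 0.097718 = -5.180947
step 1→2:
  ẍ = (ẋ'−ẋ)/dt = (0.403197021−0.374242153)/0.017813 = 1.625491
  θ̈ = (θ̇'−θ̇)/dt = (-1.038242157−-1.052243130)/0.017813 = 0.785997
  sinθ=0.261932, cosθ=0.965086
  F = (M+m)·ẍ + m·l·cosθ·θ̈ − m·l·sinθ·θ̇² = 3.188590 + 0.204947 − 0.078356 = 3.315181
step 2→3:
  ẍ = (ẋ'−ẋ)/dt = (0.323126449−0.403197021)/0.017813 = -4.495064
  θ̈ = (θ̇'−θ̇)/dt = (-0.943796967−-1.038242157)/0.017813 = 5.302037
  sinθ=0.243798, cosθ=0.969826
  F = (M+m)·ẍ + m·l·cosθ·θ̈ − m·l·sinθ·θ̇² = -8.817594 + 1.389283 − 0.071004 = -7.499314
step 3→4:
  ẍ = (ẋ'−ẋ)/dt = (0.424127243−0.323126449)/0.017813 = 5.670061
  θ̈ = (θ̇'−θ̇)/dt = (-0.990078813−-0.943796967)/0.017813 = -2.598206
  sinθ=0.225821, cosθ=0.974169
  F = (M+m)·ẍ + m·l·cosθ·θ̈ − m·l·sinθ·θ̇² = 11.122488 + -0.683852 − 0.054347 = 10.384289
step 4→5:
  ẍ = (ẋ'−ẋ)/dt = (0.485313018−0.424127243)/0.017813 = 3.434894
  θ̈ = (θ̇'−θ̇)/dt = (-1.008326932−-0.990078813)/0.017813 = -1.024427
  sinθ=0.209412, cosθ=0.977828
  F = (M+m)·ẍ + m·l·cosθ·θ̈ − m·l·sinθ·θ̇² = 6.737947 + -0.270643 − 0.055462 = 6.411842
step 5→6:
  ẍ = (ẋ'−ẋ)/dt = (0.463691105−0.485313018)/0.017813 = -1.213828
  θ̈ = (θ̇'−θ̇)/dt = (-0.965294021−-1.008326932)/0.017813 = 2.415815
  sinθ=0.192135, cosθ=0.981368
  F = (M+m)·ẍ + m·l·cosθ·θ̈ − m·l·sinθ·θ̇² = -2.381065 + 0.640545 − 0.052779 = -1.793299
step 6→7:
  ẍ = (ẋ'−ẋ)/dt = (0.414821629−0.463691105)/0.017813 = -2.743473
  θ̈ = (θ̇'−θ̇)/dt = (-0.903557451−-0.965294021)/0.017813 = 3.465815
  sinθ=0.174478, cosθ=0.984661
  F = (M+m)·ẍ + m·l·cosθ·θ̈ − m·l·sinθ·θ̇² = -5.381642 + 0.922033 − 0.043925 = -4.503535
step 7→8:
  ẍ = (ẋ'−ẋ)/dt = (0.487525948−0.414821629)/0.017813 = 4.081531
  θ̈ = (θ̇'−θ̇)/dt = (-0.938325622−-0.903557451)/0.017813 = -1.951843
  sinθ=0.157522, cosθ=0.987515
  F = (M+m)·ẍ + m·l·cosθ·θ̈ − m·l·sinθ·θ̇² = 8.006401 + -0.520766 − 0.034746 = 7.450889

F_0 = -5.180947 N
F_1 = 3.315181 N
F_2 = -7.499314 N
F_3 = 10.384289 N
F_4 = 6.411842 N
F_5 = -1.793299 N
F_6 = -4.503535 N
F_7 = 7.450889 N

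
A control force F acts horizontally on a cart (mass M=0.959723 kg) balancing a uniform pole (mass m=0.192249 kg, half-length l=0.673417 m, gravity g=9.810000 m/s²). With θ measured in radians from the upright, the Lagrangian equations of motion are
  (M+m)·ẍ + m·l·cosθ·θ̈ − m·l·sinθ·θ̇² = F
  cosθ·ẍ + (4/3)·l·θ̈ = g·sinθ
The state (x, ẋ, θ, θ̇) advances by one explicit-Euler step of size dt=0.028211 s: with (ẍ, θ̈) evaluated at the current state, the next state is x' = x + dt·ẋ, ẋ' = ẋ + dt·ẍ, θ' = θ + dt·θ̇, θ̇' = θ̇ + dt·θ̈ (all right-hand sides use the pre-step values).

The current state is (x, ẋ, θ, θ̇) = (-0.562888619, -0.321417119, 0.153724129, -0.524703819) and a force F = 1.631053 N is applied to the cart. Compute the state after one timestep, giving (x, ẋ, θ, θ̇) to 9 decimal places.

(-0.571956117, -0.281730622, 0.138921710, -0.521187485)

sinθ=0.153119399, cosθ=0.988207696
temp = (F + m·l·θ̇²·sinθ)/(M+m) = (1.631053 + 0.005457664)/1.151972 = 1.420616703
θ̈ = (g·sinθ − cosθ·temp)/(l·(4/3 − m·cos²θ/(M+m))) = 0.124644059
ẍ = temp − m·l·θ̈·cosθ/(M+m) = 1.406773836
Euler: x'=-0.562888619+0.028211·-0.321417119=-0.571956117, ẋ'=-0.321417119+0.028211·1.406773836=-0.281730622
       θ'=0.153724129+0.028211·-0.524703819=0.138921710, θ̇'=-0.524703819+0.028211·0.124644059=-0.521187485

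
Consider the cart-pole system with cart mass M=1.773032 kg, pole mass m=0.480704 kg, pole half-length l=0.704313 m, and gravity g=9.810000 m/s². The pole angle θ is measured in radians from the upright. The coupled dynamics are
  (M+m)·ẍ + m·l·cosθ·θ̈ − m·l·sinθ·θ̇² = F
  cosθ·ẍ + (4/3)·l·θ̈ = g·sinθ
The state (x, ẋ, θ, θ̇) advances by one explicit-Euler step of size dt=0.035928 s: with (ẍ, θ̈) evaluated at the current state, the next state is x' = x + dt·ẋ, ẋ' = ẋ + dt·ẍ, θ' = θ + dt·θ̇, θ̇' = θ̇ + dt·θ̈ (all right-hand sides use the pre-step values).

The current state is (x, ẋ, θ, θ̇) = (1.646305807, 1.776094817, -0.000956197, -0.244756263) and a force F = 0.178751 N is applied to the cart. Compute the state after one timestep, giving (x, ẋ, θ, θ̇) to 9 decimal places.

sinθ=-0.000956197, cosθ=0.999999543
temp = (F + m·l·θ̇²·sinθ)/(M+m) = (0.178751 + -0.000019394)/2.253736 = 0.079304589
θ̈ = (g·sinθ − cosθ·temp)/(l·(4/3 − m·cos²θ/(M+m))) = -0.112421558
ẍ = temp − m·l·θ̈·cosθ/(M+m) = 0.096193039
Euler: x'=1.646305807+0.035928·1.776094817=1.710117342, ẋ'=1.776094817+0.035928·0.096193039=1.779550841
       θ'=-0.000956197+0.035928·-0.244756263=-0.009749800, θ̇'=-0.244756263+0.035928·-0.112421558=-0.248795345

(1.710117342, 1.779550841, -0.009749800, -0.248795345)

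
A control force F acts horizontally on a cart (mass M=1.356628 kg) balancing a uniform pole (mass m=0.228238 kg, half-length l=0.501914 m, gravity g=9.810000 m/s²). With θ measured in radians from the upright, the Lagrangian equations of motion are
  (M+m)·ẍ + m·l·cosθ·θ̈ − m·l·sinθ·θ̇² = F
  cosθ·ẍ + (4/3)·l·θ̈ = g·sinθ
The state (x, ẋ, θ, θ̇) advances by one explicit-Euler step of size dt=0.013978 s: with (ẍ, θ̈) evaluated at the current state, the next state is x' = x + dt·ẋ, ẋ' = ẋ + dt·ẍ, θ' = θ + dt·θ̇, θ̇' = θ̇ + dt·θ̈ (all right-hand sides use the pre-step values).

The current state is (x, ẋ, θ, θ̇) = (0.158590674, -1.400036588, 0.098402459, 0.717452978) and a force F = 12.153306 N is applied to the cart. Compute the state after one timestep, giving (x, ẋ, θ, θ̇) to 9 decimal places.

sinθ=0.098243730, cosθ=0.995162383
temp = (F + m·l·θ̇²·sinθ)/(M+m) = (12.153306 + 0.005793073)/1.584866 = 7.672004493
θ̈ = (g·sinθ − cosθ·temp)/(l·(4/3 − m·cos²θ/(M+m))) = -11.162527048
ẍ = temp − m·l·θ̈·cosθ/(M+m) = 8.474940973
Euler: x'=0.158590674+0.013978·-1.400036588=0.139020963, ẋ'=-1.400036588+0.013978·8.474940973=-1.281573863
       θ'=0.098402459+0.013978·0.717452978=0.108431017, θ̇'=0.717452978+0.013978·-11.162527048=0.561423175

(0.139020963, -1.281573863, 0.108431017, 0.561423175)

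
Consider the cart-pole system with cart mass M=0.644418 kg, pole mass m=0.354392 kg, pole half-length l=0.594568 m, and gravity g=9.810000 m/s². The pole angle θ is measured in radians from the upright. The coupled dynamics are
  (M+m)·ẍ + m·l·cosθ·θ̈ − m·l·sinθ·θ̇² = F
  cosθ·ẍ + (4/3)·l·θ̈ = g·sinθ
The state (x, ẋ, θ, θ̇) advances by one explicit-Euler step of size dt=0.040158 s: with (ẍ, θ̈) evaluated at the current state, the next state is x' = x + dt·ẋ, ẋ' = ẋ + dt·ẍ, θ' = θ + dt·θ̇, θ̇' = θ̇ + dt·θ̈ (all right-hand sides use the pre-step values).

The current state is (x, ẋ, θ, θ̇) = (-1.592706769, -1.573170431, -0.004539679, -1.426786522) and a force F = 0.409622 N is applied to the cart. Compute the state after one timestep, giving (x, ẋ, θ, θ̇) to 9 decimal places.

(-1.655882147, -1.550187826, -0.061836572, -1.458032866)

sinθ=-0.004539663, cosθ=0.999989696
temp = (F + m·l·θ̇²·sinθ)/(M+m) = (0.409622 + -0.001947274)/0.998810 = 0.408160437
θ̈ = (g·sinθ − cosθ·temp)/(l·(4/3 − m·cos²θ/(M+m))) = -0.778085157
ẍ = temp − m·l·θ̈·cosθ/(M+m) = 0.572304513
Euler: x'=-1.592706769+0.040158·-1.573170431=-1.655882147, ẋ'=-1.573170431+0.040158·0.572304513=-1.550187826
       θ'=-0.004539679+0.040158·-1.426786522=-0.061836572, θ̇'=-1.426786522+0.040158·-0.778085157=-1.458032866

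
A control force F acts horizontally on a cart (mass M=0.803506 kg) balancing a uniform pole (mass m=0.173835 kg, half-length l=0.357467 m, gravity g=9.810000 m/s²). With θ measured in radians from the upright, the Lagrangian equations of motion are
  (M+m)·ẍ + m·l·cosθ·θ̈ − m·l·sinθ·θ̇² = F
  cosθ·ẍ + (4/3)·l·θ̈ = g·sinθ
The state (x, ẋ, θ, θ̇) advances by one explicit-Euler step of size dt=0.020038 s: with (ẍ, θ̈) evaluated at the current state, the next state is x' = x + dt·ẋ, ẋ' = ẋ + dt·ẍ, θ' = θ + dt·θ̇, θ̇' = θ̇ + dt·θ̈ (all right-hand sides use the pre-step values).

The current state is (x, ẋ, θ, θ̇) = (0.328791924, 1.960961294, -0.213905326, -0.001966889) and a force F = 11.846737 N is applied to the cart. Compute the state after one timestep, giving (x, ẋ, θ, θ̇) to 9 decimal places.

sinθ=-0.212277830, cosθ=0.977209355
temp = (F + m·l·θ̇²·sinθ)/(M+m) = (11.846737 + -0.000000051)/0.977341 = 12.121395653
θ̈ = (g·sinθ − cosθ·temp)/(l·(4/3 − m·cos²θ/(M+m))) = -33.487279287
ẍ = temp − m·l·θ̈·cosθ/(M+m) = 14.202024136
Euler: x'=0.328791924+0.020038·1.960961294=0.368085666, ẋ'=1.960961294+0.020038·14.202024136=2.245541454
       θ'=-0.213905326+0.020038·-0.001966889=-0.213944739, θ̇'=-0.001966889+0.020038·-33.487279287=-0.672984991

(0.368085666, 2.245541454, -0.213944739, -0.672984991)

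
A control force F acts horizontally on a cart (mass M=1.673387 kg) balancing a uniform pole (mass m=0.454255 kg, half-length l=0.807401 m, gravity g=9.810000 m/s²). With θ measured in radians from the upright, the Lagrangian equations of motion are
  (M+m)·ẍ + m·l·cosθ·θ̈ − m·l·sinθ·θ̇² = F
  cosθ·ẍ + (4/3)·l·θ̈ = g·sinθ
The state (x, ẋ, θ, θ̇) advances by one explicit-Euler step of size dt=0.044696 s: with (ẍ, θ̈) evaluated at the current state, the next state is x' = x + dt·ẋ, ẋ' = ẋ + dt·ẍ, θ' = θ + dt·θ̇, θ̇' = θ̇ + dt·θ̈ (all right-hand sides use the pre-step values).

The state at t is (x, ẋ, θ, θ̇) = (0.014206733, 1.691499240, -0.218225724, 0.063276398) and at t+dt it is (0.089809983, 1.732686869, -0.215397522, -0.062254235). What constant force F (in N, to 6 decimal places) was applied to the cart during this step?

ẍ = (ẋ'−ẋ)/dt = (1.732686869−1.691499240)/0.044696 = 0.921506
θ̈ = (θ̇'−θ̇)/dt = (-0.062254235−0.063276398)/0.044696 = -2.808543
sinθ=-0.216498, cosθ=0.976283
F = (M+m)·ẍ + m·l·cosθ·θ̈ − m·l·sinθ·θ̇² = 1.960635 + -1.005648 − -0.000318 = 0.955305

F = 0.955305 N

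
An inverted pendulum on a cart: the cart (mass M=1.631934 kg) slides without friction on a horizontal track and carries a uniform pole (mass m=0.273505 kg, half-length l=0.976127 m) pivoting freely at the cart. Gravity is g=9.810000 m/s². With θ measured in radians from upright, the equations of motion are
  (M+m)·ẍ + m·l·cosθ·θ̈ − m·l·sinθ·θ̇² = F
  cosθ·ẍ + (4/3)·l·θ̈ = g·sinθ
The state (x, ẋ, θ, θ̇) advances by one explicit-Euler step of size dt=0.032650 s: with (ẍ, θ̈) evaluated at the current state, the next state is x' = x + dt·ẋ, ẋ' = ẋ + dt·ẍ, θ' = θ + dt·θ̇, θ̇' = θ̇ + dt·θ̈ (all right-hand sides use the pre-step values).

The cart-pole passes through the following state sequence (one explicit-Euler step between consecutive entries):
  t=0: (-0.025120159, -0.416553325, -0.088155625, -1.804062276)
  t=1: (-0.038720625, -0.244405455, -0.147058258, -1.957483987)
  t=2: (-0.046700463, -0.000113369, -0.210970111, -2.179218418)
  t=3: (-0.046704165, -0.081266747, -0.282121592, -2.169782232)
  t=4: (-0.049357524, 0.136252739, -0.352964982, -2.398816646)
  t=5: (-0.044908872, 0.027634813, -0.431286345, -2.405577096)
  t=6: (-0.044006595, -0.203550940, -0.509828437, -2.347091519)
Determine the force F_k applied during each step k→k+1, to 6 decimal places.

F_0 = 8.873329 N
F_1 = 12.613141 N
F_2 = -4.395124 N
F_3 = 11.245500 N
F_4 = -5.859706 N
F_5 = -12.411612 N

step 0→1:
  ẍ = (ẋ'−ẋ)/dt = (-0.244405455−-0.416553325)/0.032650 = 5.272523
  θ̈ = (θ̇'−θ̇)/dt = (-1.957483987−-1.804062276)/0.032650 = -4.698980
  sinθ=-0.088041, cosθ=0.996117
  F = (M+m)·ẍ + m·l·cosθ·θ̈ − m·l·sinθ·θ̇² = 10.046471 + -1.249642 − -0.076500 = 8.873329
step 1→2:
  ẍ = (ẋ'−ẋ)/dt = (-0.000113369−-0.244405455)/0.032650 = 7.482147
  θ̈ = (θ̇'−θ̇)/dt = (-2.179218418−-1.957483987)/0.032650 = -6.791254
  sinθ=-0.146529, cosθ=0.989206
  F = (M+m)·ẍ + m·l·cosθ·θ̈ − m·l·sinθ·θ̇² = 14.256774 + -1.793529 − -0.149896 = 12.613141
step 2→3:
  ẍ = (ẋ'−ẋ)/dt = (-0.081266747−-0.000113369)/0.032650 = -2.485555
  θ̈ = (θ̇'−θ̇)/dt = (-2.169782232−-2.179218418)/0.032650 = 0.289010
  sinθ=-0.209409, cosθ=0.977828
  F = (M+m)·ẍ + m·l·cosθ·θ̈ − m·l·sinθ·θ̇² = -4.736074 + 0.075448 − -0.265502 = -4.395124
step 3→4:
  ẍ = (ẋ'−ẋ)/dt = (0.136252739−-0.081266747)/0.032650 = 6.662159
  θ̈ = (θ̇'−θ̇)/dt = (-2.398816646−-2.169782232)/0.032650 = -7.014837
  sinθ=-0.278394, cosθ=0.960467
  F = (M+m)·ẍ + m·l·cosθ·θ̈ − m·l·sinθ·θ̇² = 12.694337 + -1.798753 − -0.349916 = 11.245500
step 4→5:
  ẍ = (ẋ'−ẋ)/dt = (0.027634813−0.136252739)/0.032650 = -3.326736
  θ̈ = (θ̇'−θ̇)/dt = (-2.405577096−-2.398816646)/0.032650 = -0.207058
  sinθ=-0.345682, cosθ=0.938352
  F = (M+m)·ẍ + m·l·cosθ·θ̈ − m·l·sinθ·θ̇² = -6.338892 + -0.051872 − -0.531058 = -5.859706
step 5→6:
  ẍ = (ẋ'−ẋ)/dt = (-0.203550940−0.027634813)/0.032650 = -7.080728
  θ̈ = (θ̇'−θ̇)/dt = (-2.347091519−-2.405577096)/0.032650 = 1.791289
  sinθ=-0.418040, cosθ=0.908429
  F = (M+m)·ẍ + m·l·cosθ·θ̈ − m·l·sinθ·θ̇² = -13.491894 + 0.434438 − -0.645844 = -12.411612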